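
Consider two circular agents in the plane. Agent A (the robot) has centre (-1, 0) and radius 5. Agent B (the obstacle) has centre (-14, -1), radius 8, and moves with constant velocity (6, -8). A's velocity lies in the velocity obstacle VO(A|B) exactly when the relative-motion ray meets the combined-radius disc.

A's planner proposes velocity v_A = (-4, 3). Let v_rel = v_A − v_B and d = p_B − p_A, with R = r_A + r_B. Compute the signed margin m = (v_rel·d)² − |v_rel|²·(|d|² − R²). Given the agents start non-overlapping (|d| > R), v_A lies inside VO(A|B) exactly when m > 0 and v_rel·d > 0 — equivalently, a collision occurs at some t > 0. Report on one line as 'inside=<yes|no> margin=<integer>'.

d = (-13, -1),  |d|² = 170;  R = 5+8 = 13,  c = 170−13² = 1
v_rel = (-10, 11),  |v_rel|² = 221;  v_rel·d = (-10)·(-13) + (11)·(-1) = 119
221·t² − 238·t + 1 = 0  ⇒  m = 119² − 221·1 = 13940
m = 13940 > 0,  v_rel·d = 119 > 0  ⇒  inside

inside=yes margin=13940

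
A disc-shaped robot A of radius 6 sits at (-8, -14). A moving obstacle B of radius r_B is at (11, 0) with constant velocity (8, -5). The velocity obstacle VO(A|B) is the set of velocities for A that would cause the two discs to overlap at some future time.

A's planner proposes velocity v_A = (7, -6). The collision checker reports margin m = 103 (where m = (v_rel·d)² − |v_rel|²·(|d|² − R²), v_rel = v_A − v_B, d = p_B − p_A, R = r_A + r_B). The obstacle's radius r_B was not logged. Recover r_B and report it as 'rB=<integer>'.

m = 103
d = (19, 14);  v_rel = (-1, -1),  |v_rel|² = 2
v_rel×d = (-1)·(14) − (-1)·(19) = 5
since m = R²·2 − 5²:  R² = (25 + 103) / 2 = 64
R = √64 = 8  ⇒  r_B = 8 − 6 = 2

rB=2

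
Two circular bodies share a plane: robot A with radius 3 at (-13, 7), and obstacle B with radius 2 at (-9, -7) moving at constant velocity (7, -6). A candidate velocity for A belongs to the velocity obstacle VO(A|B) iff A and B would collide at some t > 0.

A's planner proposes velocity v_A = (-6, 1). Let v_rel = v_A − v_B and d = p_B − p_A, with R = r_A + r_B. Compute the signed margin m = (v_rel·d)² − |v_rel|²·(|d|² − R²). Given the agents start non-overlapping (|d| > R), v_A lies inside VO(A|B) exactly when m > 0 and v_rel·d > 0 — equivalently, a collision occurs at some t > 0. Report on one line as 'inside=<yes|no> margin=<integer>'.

d = (4, -14),  |d|² = 212;  R = 3+2 = 5,  c = 212−5² = 187
v_rel = (-13, 7),  |v_rel|² = 218;  v_rel·d = (-13)·(4) + (7)·(-14) = -150
218·t² + 300·t + 187 = 0  ⇒  m = (-150)² − 218·187 = -18266
m = -18266 < 0,  v_rel·d = -150 < 0  ⇒  outside

inside=no margin=-18266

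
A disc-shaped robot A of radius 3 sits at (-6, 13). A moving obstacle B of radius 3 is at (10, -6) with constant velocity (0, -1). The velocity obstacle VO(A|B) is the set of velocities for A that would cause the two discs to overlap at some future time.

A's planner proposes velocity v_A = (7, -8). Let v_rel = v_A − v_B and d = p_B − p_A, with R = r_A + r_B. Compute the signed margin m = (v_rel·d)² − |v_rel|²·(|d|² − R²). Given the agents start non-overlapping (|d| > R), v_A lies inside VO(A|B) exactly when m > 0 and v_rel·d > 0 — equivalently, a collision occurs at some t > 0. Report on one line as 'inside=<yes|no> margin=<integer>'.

d = (16, -19),  |d|² = 617;  R = 3+3 = 6,  c = 617−6² = 581
v_rel = (7, -7),  |v_rel|² = 98;  v_rel·d = (7)·(16) + (-7)·(-19) = 245
98·t² − 490·t + 581 = 0  ⇒  m = 245² − 98·581 = 3087
m = 3087 > 0,  v_rel·d = 245 > 0  ⇒  inside

inside=yes margin=3087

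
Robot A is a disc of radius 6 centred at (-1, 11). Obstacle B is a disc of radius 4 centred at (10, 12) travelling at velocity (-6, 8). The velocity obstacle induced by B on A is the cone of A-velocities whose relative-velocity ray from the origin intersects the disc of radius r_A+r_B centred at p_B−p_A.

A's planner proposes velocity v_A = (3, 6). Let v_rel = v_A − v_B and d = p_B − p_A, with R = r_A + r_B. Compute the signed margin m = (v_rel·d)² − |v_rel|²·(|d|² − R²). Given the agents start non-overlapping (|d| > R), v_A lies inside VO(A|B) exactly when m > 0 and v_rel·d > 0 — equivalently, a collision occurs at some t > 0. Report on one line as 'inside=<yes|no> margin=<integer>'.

d = (11, 1),  |d|² = 122;  R = 6+4 = 10,  c = 122−10² = 22
v_rel = (9, -2),  |v_rel|² = 85;  v_rel·d = (9)·(11) + (-2)·(1) = 97
85·t² − 194·t + 22 = 0  ⇒  m = 97² − 85·22 = 7539
m = 7539 > 0,  v_rel·d = 97 > 0  ⇒  inside

inside=yes margin=7539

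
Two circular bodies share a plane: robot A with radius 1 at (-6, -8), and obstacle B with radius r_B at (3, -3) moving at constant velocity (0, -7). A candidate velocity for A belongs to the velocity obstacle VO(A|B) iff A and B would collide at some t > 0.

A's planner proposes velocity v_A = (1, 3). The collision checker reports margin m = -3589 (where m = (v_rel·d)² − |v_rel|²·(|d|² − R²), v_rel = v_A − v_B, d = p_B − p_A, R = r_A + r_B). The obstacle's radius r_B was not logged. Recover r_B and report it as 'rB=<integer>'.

m = -3589
d = (9, 5);  v_rel = (1, 10),  |v_rel|² = 101
v_rel×d = (1)·(5) − (10)·(9) = -85
since m = R²·101 − (-85)²:  R² = (7225 + -3589) / 101 = 36
R = √36 = 6  ⇒  r_B = 6 − 1 = 5

rB=5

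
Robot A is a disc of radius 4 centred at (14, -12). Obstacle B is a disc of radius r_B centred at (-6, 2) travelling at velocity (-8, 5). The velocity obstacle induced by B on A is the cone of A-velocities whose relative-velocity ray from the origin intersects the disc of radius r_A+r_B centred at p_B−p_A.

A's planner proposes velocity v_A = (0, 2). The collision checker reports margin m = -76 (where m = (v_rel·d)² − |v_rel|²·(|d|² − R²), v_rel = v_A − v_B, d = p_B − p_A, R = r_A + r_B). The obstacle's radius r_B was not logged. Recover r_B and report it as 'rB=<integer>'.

m = -76
d = (-20, 14);  v_rel = (8, -3),  |v_rel|² = 73
v_rel×d = (8)·(14) − (-3)·(-20) = 52
since m = R²·73 − 52²:  R² = (2704 + -76) / 73 = 36
R = √36 = 6  ⇒  r_B = 6 − 4 = 2

rB=2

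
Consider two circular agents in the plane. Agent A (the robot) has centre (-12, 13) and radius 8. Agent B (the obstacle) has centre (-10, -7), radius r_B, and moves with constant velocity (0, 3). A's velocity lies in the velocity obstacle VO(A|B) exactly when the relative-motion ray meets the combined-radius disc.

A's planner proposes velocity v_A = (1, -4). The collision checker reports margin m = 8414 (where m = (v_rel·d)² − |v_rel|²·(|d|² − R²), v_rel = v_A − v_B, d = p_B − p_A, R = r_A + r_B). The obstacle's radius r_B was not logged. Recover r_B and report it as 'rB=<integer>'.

m = 8414
d = (2, -20);  v_rel = (1, -7),  |v_rel|² = 50
v_rel×d = (1)·(-20) − (-7)·(2) = -6
since m = R²·50 − (-6)²:  R² = (36 + 8414) / 50 = 169
R = √169 = 13  ⇒  r_B = 13 − 8 = 5

rB=5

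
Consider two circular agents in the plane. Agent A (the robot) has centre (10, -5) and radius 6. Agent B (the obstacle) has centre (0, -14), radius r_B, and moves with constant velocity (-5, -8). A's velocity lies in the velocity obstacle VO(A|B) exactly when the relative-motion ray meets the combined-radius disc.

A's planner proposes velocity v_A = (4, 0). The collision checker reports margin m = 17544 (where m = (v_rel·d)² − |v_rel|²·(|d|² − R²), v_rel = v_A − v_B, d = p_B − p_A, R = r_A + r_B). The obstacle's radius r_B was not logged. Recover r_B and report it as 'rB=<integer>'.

m = 17544
d = (-10, -9);  v_rel = (9, 8),  |v_rel|² = 145
v_rel×d = (9)·(-9) − (8)·(-10) = -1
since m = R²·145 − (-1)²:  R² = (1 + 17544) / 145 = 121
R = √121 = 11  ⇒  r_B = 11 − 6 = 5

rB=5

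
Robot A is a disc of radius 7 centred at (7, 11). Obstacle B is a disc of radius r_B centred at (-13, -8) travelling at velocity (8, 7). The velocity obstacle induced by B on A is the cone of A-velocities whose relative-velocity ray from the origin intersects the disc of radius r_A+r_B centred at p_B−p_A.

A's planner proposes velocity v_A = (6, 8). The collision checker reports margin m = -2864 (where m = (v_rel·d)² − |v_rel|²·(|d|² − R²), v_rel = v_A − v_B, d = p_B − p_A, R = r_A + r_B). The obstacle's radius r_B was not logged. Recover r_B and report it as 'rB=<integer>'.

m = -2864
d = (-20, -19);  v_rel = (-2, 1),  |v_rel|² = 5
v_rel×d = (-2)·(-19) − (1)·(-20) = 58
since m = R²·5 − 58²:  R² = (3364 + -2864) / 5 = 100
R = √100 = 10  ⇒  r_B = 10 − 7 = 3

rB=3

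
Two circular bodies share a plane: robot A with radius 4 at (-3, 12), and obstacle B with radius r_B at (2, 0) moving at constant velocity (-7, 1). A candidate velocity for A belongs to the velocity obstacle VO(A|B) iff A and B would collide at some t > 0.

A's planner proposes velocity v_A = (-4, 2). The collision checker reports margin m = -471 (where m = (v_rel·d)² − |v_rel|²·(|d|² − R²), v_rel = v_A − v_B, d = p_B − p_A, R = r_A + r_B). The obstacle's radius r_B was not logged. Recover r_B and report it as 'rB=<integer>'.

m = -471
d = (5, -12);  v_rel = (3, 1),  |v_rel|² = 10
v_rel×d = (3)·(-12) − (1)·(5) = -41
since m = R²·10 − (-41)²:  R² = (1681 + -471) / 10 = 121
R = √121 = 11  ⇒  r_B = 11 − 4 = 7

rB=7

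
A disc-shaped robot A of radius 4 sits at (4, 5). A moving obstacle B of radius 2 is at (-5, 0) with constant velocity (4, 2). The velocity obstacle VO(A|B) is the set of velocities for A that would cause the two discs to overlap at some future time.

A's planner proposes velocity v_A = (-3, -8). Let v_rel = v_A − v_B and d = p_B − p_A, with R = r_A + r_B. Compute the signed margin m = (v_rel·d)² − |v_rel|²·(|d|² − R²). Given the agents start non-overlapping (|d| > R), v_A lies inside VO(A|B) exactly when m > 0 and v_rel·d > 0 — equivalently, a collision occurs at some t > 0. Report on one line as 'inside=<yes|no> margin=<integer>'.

d = (-9, -5),  |d|² = 106;  R = 4+2 = 6,  c = 106−6² = 70
v_rel = (-7, -10),  |v_rel|² = 149;  v_rel·d = (-7)·(-9) + (-10)·(-5) = 113
149·t² − 226·t + 70 = 0  ⇒  m = 113² − 149·70 = 2339
m = 2339 > 0,  v_rel·d = 113 > 0  ⇒  inside

inside=yes margin=2339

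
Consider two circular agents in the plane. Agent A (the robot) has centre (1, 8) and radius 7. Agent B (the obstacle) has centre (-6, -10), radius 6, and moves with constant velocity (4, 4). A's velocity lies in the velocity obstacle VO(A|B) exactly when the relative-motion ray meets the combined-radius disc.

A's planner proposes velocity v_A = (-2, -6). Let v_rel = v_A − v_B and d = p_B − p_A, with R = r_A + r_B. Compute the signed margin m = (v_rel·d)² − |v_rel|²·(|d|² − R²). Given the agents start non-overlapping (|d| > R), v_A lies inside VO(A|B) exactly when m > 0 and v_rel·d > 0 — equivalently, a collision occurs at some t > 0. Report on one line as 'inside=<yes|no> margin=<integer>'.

d = (-7, -18),  |d|² = 373;  R = 7+6 = 13,  c = 373−13² = 204
v_rel = (-6, -10),  |v_rel|² = 136;  v_rel·d = (-6)·(-7) + (-10)·(-18) = 222
136·t² − 444·t + 204 = 0  ⇒  m = 222² − 136·204 = 21540
m = 21540 > 0,  v_rel·d = 222 > 0  ⇒  inside

inside=yes margin=21540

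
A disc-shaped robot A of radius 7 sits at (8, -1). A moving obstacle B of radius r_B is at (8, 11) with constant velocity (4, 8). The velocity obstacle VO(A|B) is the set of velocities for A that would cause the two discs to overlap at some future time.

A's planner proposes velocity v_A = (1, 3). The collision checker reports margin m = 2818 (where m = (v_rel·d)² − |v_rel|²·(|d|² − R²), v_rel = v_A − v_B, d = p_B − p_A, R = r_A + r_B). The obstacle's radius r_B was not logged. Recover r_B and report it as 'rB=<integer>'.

m = 2818
d = (0, 12);  v_rel = (-3, -5),  |v_rel|² = 34
v_rel×d = (-3)·(12) − (-5)·(0) = -36
since m = R²·34 − (-36)²:  R² = (1296 + 2818) / 34 = 121
R = √121 = 11  ⇒  r_B = 11 − 7 = 4

rB=4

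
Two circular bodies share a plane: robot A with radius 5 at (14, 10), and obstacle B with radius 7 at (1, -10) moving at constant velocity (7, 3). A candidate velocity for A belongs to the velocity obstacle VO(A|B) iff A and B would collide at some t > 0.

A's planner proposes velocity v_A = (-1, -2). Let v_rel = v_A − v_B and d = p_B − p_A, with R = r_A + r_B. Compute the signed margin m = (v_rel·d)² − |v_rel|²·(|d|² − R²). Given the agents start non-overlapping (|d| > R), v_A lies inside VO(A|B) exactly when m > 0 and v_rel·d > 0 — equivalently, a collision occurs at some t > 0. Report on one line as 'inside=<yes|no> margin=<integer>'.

d = (-13, -20),  |d|² = 569;  R = 5+7 = 12,  c = 569−12² = 425
v_rel = (-8, -5),  |v_rel|² = 89;  v_rel·d = (-8)·(-13) + (-5)·(-20) = 204
89·t² − 408·t + 425 = 0  ⇒  m = 204² − 89·425 = 3791
m = 3791 > 0,  v_rel·d = 204 > 0  ⇒  inside

inside=yes margin=3791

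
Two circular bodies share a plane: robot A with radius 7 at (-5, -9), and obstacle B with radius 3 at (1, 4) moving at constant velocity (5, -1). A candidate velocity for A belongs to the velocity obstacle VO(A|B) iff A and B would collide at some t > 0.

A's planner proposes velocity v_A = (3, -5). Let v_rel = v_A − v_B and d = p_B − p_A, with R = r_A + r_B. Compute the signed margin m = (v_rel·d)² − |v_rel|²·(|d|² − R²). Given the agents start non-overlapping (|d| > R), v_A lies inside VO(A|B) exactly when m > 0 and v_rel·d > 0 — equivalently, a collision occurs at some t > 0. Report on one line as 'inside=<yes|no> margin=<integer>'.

d = (6, 13),  |d|² = 205;  R = 7+3 = 10,  c = 205−10² = 105
v_rel = (-2, -4),  |v_rel|² = 20;  v_rel·d = (-2)·(6) + (-4)·(13) = -64
20·t² + 128·t + 105 = 0  ⇒  m = (-64)² − 20·105 = 1996
m = 1996 > 0,  v_rel·d = -64 < 0  ⇒  outside

inside=no margin=1996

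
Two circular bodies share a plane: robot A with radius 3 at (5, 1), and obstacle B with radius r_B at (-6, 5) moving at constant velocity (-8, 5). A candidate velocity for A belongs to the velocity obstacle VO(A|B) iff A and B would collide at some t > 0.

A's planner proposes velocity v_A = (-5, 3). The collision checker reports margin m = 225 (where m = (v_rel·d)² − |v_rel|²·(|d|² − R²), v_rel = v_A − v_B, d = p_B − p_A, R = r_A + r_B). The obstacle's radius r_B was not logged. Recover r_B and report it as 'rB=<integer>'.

m = 225
d = (-11, 4);  v_rel = (3, -2),  |v_rel|² = 13
v_rel×d = (3)·(4) − (-2)·(-11) = -10
since m = R²·13 − (-10)²:  R² = (100 + 225) / 13 = 25
R = √25 = 5  ⇒  r_B = 5 − 3 = 2

rB=2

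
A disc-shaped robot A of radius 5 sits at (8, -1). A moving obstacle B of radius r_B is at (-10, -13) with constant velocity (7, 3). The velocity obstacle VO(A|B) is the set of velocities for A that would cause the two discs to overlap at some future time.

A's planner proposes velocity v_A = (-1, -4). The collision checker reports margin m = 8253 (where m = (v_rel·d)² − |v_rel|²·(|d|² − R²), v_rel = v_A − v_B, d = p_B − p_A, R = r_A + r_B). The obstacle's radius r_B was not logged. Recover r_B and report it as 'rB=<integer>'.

m = 8253
d = (-18, -12);  v_rel = (-8, -7),  |v_rel|² = 113
v_rel×d = (-8)·(-12) − (-7)·(-18) = -30
since m = R²·113 − (-30)²:  R² = (900 + 8253) / 113 = 81
R = √81 = 9  ⇒  r_B = 9 − 5 = 4

rB=4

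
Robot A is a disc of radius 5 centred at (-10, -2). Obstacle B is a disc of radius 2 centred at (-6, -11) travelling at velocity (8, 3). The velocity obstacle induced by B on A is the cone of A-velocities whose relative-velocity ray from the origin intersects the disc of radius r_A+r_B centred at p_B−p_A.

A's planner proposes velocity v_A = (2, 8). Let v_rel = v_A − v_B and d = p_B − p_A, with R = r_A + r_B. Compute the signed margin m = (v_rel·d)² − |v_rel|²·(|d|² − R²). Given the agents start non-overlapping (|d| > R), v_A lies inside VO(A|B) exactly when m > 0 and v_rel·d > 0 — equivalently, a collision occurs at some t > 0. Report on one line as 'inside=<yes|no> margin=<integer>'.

d = (4, -9),  |d|² = 97;  R = 5+2 = 7,  c = 97−7² = 48
v_rel = (-6, 5),  |v_rel|² = 61;  v_rel·d = (-6)·(4) + (5)·(-9) = -69
61·t² + 138·t + 48 = 0  ⇒  m = (-69)² − 61·48 = 1833
m = 1833 > 0,  v_rel·d = -69 < 0  ⇒  outside

inside=no margin=1833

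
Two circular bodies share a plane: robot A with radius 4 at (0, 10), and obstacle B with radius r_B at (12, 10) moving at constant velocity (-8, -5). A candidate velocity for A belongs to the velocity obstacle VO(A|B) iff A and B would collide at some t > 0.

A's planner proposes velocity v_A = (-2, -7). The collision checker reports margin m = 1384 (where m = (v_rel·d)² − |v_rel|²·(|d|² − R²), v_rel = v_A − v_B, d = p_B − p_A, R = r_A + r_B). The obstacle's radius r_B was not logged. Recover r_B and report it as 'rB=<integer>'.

m = 1384
d = (12, 0);  v_rel = (6, -2),  |v_rel|² = 40
v_rel×d = (6)·(0) − (-2)·(12) = 24
since m = R²·40 − 24²:  R² = (576 + 1384) / 40 = 49
R = √49 = 7  ⇒  r_B = 7 − 4 = 3

rB=3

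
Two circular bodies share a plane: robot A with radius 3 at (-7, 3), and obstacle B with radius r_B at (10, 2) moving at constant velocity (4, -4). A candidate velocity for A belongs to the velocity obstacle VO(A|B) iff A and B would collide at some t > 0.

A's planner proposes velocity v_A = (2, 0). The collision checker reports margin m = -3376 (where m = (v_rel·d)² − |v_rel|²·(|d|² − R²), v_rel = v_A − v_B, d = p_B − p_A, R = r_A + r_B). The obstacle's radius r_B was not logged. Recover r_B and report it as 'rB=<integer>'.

m = -3376
d = (17, -1);  v_rel = (-2, 4),  |v_rel|² = 20
v_rel×d = (-2)·(-1) − (4)·(17) = -66
since m = R²·20 − (-66)²:  R² = (4356 + -3376) / 20 = 49
R = √49 = 7  ⇒  r_B = 7 − 3 = 4

rB=4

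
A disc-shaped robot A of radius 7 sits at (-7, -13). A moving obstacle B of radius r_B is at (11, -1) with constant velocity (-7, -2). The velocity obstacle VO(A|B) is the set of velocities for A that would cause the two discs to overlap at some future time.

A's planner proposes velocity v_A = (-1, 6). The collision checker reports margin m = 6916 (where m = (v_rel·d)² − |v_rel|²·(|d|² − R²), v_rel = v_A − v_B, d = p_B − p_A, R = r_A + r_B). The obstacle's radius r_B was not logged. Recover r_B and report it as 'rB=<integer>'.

m = 6916
d = (18, 12);  v_rel = (6, 8),  |v_rel|² = 100
v_rel×d = (6)·(12) − (8)·(18) = -72
since m = R²·100 − (-72)²:  R² = (5184 + 6916) / 100 = 121
R = √121 = 11  ⇒  r_B = 11 − 7 = 4

rB=4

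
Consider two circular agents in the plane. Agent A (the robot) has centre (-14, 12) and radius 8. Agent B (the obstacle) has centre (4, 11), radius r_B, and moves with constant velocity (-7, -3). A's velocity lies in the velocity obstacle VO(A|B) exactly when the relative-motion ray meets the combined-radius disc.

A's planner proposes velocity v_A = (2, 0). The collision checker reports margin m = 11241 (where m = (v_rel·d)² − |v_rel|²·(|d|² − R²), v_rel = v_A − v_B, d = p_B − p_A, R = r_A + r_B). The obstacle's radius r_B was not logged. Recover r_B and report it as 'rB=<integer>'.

m = 11241
d = (18, -1);  v_rel = (9, 3),  |v_rel|² = 90
v_rel×d = (9)·(-1) − (3)·(18) = -63
since m = R²·90 − (-63)²:  R² = (3969 + 11241) / 90 = 169
R = √169 = 13  ⇒  r_B = 13 − 8 = 5

rB=5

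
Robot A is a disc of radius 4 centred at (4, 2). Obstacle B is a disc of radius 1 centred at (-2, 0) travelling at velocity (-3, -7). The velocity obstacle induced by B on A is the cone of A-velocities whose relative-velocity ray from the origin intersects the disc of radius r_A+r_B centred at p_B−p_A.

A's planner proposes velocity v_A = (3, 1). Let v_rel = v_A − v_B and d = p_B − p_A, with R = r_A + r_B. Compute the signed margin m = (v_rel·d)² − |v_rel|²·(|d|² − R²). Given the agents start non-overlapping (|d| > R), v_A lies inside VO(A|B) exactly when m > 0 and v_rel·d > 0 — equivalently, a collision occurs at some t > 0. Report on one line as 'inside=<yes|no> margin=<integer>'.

d = (-6, -2),  |d|² = 40;  R = 4+1 = 5,  c = 40−5² = 15
v_rel = (6, 8),  |v_rel|² = 100;  v_rel·d = (6)·(-6) + (8)·(-2) = -52
100·t² + 104·t + 15 = 0  ⇒  m = (-52)² − 100·15 = 1204
m = 1204 > 0,  v_rel·d = -52 < 0  ⇒  outside

inside=no margin=1204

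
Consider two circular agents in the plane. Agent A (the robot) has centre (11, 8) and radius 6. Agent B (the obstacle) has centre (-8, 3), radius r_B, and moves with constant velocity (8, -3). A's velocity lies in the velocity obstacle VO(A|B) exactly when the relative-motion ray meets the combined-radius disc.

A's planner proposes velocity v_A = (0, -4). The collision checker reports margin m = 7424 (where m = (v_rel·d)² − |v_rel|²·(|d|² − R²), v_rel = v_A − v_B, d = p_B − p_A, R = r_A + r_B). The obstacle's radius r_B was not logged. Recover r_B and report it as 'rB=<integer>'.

m = 7424
d = (-19, -5);  v_rel = (-8, -1),  |v_rel|² = 65
v_rel×d = (-8)·(-5) − (-1)·(-19) = 21
since m = R²·65 − 21²:  R² = (441 + 7424) / 65 = 121
R = √121 = 11  ⇒  r_B = 11 − 6 = 5

rB=5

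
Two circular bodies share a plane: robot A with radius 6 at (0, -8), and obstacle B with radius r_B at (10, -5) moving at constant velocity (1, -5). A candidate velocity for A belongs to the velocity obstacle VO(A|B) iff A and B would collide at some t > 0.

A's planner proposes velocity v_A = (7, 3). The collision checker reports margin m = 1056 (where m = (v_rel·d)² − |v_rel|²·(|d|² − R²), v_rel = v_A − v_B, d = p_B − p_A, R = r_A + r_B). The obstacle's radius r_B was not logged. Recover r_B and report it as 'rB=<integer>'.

m = 1056
d = (10, 3);  v_rel = (6, 8),  |v_rel|² = 100
v_rel×d = (6)·(3) − (8)·(10) = -62
since m = R²·100 − (-62)²:  R² = (3844 + 1056) / 100 = 49
R = √49 = 7  ⇒  r_B = 7 − 6 = 1

rB=1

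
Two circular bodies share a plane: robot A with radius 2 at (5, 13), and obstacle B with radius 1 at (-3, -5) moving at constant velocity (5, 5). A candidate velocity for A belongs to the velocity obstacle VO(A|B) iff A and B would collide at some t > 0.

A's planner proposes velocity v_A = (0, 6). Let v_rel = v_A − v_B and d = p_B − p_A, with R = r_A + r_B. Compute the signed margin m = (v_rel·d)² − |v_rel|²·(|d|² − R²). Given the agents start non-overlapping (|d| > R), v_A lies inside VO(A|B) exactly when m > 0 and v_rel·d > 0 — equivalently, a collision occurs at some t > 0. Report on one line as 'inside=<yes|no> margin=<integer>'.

d = (-8, -18),  |d|² = 388;  R = 2+1 = 3,  c = 388−3² = 379
v_rel = (-5, 1),  |v_rel|² = 26;  v_rel·d = (-5)·(-8) + (1)·(-18) = 22
26·t² − 44·t + 379 = 0  ⇒  m = 22² − 26·379 = -9370
m = -9370 < 0,  v_rel·d = 22 > 0  ⇒  outside

inside=no margin=-9370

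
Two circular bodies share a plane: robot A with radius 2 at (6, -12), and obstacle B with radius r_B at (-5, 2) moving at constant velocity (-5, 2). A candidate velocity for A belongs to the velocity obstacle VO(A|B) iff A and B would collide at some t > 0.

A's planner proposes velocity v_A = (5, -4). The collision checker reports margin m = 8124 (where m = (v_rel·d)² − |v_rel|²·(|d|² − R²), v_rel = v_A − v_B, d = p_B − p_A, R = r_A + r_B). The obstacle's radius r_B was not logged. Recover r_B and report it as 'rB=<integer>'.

m = 8124
d = (-11, 14);  v_rel = (10, -6),  |v_rel|² = 136
v_rel×d = (10)·(14) − (-6)·(-11) = 74
since m = R²·136 − 74²:  R² = (5476 + 8124) / 136 = 100
R = √100 = 10  ⇒  r_B = 10 − 2 = 8

rB=8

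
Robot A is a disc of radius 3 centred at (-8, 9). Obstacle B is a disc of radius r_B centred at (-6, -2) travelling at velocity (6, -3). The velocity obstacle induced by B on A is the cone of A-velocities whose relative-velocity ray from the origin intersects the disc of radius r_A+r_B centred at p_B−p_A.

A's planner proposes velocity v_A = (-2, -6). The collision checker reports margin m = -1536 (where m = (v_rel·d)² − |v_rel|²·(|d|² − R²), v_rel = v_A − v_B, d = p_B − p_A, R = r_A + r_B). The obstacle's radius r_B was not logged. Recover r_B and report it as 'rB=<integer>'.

m = -1536
d = (2, -11);  v_rel = (-8, -3),  |v_rel|² = 73
v_rel×d = (-8)·(-11) − (-3)·(2) = 94
since m = R²·73 − 94²:  R² = (8836 + -1536) / 73 = 100
R = √100 = 10  ⇒  r_B = 10 − 3 = 7

rB=7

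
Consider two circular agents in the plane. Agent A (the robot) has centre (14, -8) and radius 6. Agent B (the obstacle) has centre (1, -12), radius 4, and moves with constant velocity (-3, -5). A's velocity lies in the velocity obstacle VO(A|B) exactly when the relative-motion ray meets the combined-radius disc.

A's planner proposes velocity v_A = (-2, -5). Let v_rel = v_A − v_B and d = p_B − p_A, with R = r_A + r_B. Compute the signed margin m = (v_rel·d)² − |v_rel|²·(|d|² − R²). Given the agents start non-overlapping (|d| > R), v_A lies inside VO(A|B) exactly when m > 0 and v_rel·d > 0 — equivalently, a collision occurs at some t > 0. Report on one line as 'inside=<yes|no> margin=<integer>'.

d = (-13, -4),  |d|² = 185;  R = 6+4 = 10,  c = 185−10² = 85
v_rel = (1, 0),  |v_rel|² = 1;  v_rel·d = (1)·(-13) + (0)·(-4) = -13
1·t² + 26·t + 85 = 0  ⇒  m = (-13)² − 1·85 = 84
m = 84 > 0,  v_rel·d = -13 < 0  ⇒  outside

inside=no margin=84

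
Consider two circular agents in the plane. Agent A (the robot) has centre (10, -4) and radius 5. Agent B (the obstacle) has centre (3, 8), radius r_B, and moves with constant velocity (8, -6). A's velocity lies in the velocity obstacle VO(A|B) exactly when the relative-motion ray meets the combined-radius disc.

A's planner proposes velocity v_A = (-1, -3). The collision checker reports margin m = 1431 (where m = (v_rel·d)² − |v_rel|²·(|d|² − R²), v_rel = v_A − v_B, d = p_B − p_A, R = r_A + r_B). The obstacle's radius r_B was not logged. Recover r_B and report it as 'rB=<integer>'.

m = 1431
d = (-7, 12);  v_rel = (-9, 3),  |v_rel|² = 90
v_rel×d = (-9)·(12) − (3)·(-7) = -87
since m = R²·90 − (-87)²:  R² = (7569 + 1431) / 90 = 100
R = √100 = 10  ⇒  r_B = 10 − 5 = 5

rB=5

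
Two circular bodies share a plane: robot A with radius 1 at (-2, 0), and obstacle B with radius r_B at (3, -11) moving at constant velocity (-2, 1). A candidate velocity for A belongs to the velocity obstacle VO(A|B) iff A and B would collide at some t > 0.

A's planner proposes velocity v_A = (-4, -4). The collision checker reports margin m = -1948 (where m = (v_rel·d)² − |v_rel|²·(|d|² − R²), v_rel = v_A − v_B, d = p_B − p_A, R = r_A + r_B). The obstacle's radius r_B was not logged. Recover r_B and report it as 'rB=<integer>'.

m = -1948
d = (5, -11);  v_rel = (-2, -5),  |v_rel|² = 29
v_rel×d = (-2)·(-11) − (-5)·(5) = 47
since m = R²·29 − 47²:  R² = (2209 + -1948) / 29 = 9
R = √9 = 3  ⇒  r_B = 3 − 1 = 2

rB=2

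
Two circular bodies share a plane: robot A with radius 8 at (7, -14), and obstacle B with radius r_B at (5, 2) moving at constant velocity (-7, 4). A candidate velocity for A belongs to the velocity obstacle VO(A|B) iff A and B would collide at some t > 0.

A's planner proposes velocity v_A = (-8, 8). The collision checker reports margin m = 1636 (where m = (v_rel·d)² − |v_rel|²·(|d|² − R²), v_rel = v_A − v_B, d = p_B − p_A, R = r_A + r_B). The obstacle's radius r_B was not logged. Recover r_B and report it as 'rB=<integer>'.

m = 1636
d = (-2, 16);  v_rel = (-1, 4),  |v_rel|² = 17
v_rel×d = (-1)·(16) − (4)·(-2) = -8
since m = R²·17 − (-8)²:  R² = (64 + 1636) / 17 = 100
R = √100 = 10  ⇒  r_B = 10 − 8 = 2

rB=2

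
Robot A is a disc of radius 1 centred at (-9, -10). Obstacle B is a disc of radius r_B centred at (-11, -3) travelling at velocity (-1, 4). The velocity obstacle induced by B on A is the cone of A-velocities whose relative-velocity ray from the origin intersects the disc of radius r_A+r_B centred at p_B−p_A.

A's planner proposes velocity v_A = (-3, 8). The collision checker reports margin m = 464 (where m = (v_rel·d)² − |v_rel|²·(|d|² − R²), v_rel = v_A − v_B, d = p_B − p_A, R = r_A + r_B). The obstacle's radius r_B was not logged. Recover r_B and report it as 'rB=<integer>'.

m = 464
d = (-2, 7);  v_rel = (-2, 4),  |v_rel|² = 20
v_rel×d = (-2)·(7) − (4)·(-2) = -6
since m = R²·20 − (-6)²:  R² = (36 + 464) / 20 = 25
R = √25 = 5  ⇒  r_B = 5 − 1 = 4

rB=4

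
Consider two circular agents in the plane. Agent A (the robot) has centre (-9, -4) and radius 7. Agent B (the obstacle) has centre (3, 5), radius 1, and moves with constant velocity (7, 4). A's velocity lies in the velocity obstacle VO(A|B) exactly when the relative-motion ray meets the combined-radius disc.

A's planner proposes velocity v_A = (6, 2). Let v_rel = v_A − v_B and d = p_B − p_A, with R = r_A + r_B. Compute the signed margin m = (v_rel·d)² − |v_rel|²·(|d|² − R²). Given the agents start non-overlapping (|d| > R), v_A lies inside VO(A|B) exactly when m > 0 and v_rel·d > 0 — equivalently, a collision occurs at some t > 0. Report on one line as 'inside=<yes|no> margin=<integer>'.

d = (12, 9),  |d|² = 225;  R = 7+1 = 8,  c = 225−8² = 161
v_rel = (-1, -2),  |v_rel|² = 5;  v_rel·d = (-1)·(12) + (-2)·(9) = -30
5·t² + 60·t + 161 = 0  ⇒  m = (-30)² − 5·161 = 95
m = 95 > 0,  v_rel·d = -30 < 0  ⇒  outside

inside=no margin=95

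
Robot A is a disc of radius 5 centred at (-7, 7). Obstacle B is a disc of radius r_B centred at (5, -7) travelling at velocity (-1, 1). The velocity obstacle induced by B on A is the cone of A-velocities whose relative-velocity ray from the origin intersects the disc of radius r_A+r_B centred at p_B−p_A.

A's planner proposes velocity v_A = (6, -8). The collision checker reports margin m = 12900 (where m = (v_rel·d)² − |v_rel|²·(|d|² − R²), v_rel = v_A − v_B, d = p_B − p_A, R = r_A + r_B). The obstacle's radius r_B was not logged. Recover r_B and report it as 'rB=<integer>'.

m = 12900
d = (12, -14);  v_rel = (7, -9),  |v_rel|² = 130
v_rel×d = (7)·(-14) − (-9)·(12) = 10
since m = R²·130 − 10²:  R² = (100 + 12900) / 130 = 100
R = √100 = 10  ⇒  r_B = 10 − 5 = 5

rB=5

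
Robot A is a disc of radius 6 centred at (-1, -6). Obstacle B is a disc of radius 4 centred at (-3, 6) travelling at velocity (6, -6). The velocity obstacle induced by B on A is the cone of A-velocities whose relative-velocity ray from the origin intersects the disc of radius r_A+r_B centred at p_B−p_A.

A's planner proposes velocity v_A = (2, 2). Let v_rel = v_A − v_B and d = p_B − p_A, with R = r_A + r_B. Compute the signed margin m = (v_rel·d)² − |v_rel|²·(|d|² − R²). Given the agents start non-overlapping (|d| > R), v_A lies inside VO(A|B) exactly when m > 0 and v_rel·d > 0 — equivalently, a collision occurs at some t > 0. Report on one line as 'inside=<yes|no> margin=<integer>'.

d = (-2, 12),  |d|² = 148;  R = 6+4 = 10,  c = 148−10² = 48
v_rel = (-4, 8),  |v_rel|² = 80;  v_rel·d = (-4)·(-2) + (8)·(12) = 104
80·t² − 208·t + 48 = 0  ⇒  m = 104² − 80·48 = 6976
m = 6976 > 0,  v_rel·d = 104 > 0  ⇒  inside

inside=yes margin=6976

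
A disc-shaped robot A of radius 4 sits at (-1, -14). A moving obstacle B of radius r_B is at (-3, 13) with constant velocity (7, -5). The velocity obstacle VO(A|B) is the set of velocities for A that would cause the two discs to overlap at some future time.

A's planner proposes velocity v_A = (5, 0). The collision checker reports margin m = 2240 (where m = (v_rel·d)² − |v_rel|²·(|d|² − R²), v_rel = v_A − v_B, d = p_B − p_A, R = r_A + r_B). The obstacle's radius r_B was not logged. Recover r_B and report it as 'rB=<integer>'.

m = 2240
d = (-2, 27);  v_rel = (-2, 5),  |v_rel|² = 29
v_rel×d = (-2)·(27) − (5)·(-2) = -44
since m = R²·29 − (-44)²:  R² = (1936 + 2240) / 29 = 144
R = √144 = 12  ⇒  r_B = 12 − 4 = 8

rB=8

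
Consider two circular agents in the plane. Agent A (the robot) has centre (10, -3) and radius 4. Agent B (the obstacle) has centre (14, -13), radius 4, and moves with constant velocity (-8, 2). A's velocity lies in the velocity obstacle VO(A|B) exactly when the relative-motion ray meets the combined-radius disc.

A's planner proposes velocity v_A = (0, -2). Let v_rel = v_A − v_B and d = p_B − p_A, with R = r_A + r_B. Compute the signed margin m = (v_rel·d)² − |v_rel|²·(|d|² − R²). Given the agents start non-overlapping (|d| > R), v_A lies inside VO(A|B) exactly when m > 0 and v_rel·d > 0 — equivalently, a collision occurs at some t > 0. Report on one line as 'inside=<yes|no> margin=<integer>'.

d = (4, -10),  |d|² = 116;  R = 4+4 = 8,  c = 116−8² = 52
v_rel = (8, -4),  |v_rel|² = 80;  v_rel·d = (8)·(4) + (-4)·(-10) = 72
80·t² − 144·t + 52 = 0  ⇒  m = 72² − 80·52 = 1024
m = 1024 > 0,  v_rel·d = 72 > 0  ⇒  inside

inside=yes margin=1024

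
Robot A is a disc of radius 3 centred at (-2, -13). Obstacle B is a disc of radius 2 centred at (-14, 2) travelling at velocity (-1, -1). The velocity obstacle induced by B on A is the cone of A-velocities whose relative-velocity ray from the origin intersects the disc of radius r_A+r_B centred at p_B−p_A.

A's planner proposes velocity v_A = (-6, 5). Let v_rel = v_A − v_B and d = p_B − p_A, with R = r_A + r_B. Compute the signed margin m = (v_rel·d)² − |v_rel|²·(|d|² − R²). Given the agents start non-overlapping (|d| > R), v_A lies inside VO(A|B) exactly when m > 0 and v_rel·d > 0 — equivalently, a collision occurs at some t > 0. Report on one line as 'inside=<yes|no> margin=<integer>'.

d = (-12, 15),  |d|² = 369;  R = 3+2 = 5,  c = 369−5² = 344
v_rel = (-5, 6),  |v_rel|² = 61;  v_rel·d = (-5)·(-12) + (6)·(15) = 150
61·t² − 300·t + 344 = 0  ⇒  m = 150² − 61·344 = 1516
m = 1516 > 0,  v_rel·d = 150 > 0  ⇒  inside

inside=yes margin=1516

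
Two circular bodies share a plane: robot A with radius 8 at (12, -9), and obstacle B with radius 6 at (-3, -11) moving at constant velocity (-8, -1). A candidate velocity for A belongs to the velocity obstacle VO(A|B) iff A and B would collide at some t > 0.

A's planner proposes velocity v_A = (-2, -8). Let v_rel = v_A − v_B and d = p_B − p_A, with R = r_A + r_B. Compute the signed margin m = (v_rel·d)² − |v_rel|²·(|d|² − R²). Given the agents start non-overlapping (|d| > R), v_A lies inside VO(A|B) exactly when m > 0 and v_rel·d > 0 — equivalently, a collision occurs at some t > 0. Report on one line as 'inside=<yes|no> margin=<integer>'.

d = (-15, -2),  |d|² = 229;  R = 8+6 = 14,  c = 229−14² = 33
v_rel = (6, -7),  |v_rel|² = 85;  v_rel·d = (6)·(-15) + (-7)·(-2) = -76
85·t² + 152·t + 33 = 0  ⇒  m = (-76)² − 85·33 = 2971
m = 2971 > 0,  v_rel·d = -76 < 0  ⇒  outside

inside=no margin=2971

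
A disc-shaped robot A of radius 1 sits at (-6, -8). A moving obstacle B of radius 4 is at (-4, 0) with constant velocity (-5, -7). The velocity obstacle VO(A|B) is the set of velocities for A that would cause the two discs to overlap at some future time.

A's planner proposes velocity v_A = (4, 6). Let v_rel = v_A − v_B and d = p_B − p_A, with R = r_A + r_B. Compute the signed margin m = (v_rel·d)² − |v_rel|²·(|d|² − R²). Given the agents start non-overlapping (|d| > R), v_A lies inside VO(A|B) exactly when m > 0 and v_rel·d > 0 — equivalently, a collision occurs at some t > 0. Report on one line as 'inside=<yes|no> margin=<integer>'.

d = (2, 8),  |d|² = 68;  R = 1+4 = 5,  c = 68−5² = 43
v_rel = (9, 13),  |v_rel|² = 250;  v_rel·d = (9)·(2) + (13)·(8) = 122
250·t² − 244·t + 43 = 0  ⇒  m = 122² − 250·43 = 4134
m = 4134 > 0,  v_rel·d = 122 > 0  ⇒  inside

inside=yes margin=4134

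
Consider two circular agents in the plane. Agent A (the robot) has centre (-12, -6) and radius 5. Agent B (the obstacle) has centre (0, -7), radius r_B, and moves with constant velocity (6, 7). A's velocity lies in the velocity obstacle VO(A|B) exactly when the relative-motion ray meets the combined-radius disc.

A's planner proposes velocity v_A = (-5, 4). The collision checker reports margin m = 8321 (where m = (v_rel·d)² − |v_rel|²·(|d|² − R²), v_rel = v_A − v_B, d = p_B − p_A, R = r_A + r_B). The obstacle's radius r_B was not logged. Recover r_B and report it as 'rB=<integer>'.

m = 8321
d = (12, -1);  v_rel = (-11, -3),  |v_rel|² = 130
v_rel×d = (-11)·(-1) − (-3)·(12) = 47
since m = R²·130 − 47²:  R² = (2209 + 8321) / 130 = 81
R = √81 = 9  ⇒  r_B = 9 − 5 = 4

rB=4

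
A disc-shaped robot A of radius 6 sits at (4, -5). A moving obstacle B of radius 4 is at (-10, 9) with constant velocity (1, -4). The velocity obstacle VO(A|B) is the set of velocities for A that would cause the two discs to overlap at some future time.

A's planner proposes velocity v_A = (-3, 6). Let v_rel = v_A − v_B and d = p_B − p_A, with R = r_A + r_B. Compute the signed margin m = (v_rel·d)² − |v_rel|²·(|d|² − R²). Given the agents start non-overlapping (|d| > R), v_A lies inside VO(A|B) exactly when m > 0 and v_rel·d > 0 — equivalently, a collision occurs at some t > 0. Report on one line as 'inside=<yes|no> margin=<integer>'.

d = (-14, 14),  |d|² = 392;  R = 6+4 = 10,  c = 392−10² = 292
v_rel = (-4, 10),  |v_rel|² = 116;  v_rel·d = (-4)·(-14) + (10)·(14) = 196
116·t² − 392·t + 292 = 0  ⇒  m = 196² − 116·292 = 4544
m = 4544 > 0,  v_rel·d = 196 > 0  ⇒  inside

inside=yes margin=4544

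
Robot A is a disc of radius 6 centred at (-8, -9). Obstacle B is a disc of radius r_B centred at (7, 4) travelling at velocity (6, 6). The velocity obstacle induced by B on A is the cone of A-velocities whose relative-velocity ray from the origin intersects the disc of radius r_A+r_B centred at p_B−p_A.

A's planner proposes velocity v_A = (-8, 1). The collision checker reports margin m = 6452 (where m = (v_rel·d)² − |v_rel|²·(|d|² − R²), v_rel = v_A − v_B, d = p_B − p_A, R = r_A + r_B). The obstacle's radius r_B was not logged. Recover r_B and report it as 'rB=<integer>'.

m = 6452
d = (15, 13);  v_rel = (-14, -5),  |v_rel|² = 221
v_rel×d = (-14)·(13) − (-5)·(15) = -107
since m = R²·221 − (-107)²:  R² = (11449 + 6452) / 221 = 81
R = √81 = 9  ⇒  r_B = 9 − 6 = 3

rB=3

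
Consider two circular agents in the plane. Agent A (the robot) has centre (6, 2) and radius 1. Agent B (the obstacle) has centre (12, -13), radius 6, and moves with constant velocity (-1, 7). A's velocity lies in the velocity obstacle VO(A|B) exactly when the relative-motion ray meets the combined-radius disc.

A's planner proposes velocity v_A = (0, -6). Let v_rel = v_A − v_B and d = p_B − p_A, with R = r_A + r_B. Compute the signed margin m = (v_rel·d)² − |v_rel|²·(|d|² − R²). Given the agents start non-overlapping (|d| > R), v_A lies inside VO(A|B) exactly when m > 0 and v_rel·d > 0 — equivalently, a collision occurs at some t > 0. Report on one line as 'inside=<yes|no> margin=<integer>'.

d = (6, -15),  |d|² = 261;  R = 1+6 = 7,  c = 261−7² = 212
v_rel = (1, -13),  |v_rel|² = 170;  v_rel·d = (1)·(6) + (-13)·(-15) = 201
170·t² − 402·t + 212 = 0  ⇒  m = 201² − 170·212 = 4361
m = 4361 > 0,  v_rel·d = 201 > 0  ⇒  inside

inside=yes margin=4361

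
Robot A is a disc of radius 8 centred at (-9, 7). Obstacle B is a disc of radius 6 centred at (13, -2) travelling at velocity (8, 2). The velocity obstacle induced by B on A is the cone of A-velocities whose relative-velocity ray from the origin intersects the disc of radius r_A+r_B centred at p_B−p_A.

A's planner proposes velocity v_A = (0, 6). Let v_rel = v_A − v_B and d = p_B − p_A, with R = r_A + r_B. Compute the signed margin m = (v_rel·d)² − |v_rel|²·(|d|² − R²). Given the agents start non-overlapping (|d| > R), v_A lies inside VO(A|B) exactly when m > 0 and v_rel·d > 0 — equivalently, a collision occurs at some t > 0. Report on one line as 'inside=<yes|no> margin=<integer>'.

d = (22, -9),  |d|² = 565;  R = 8+6 = 14,  c = 565−14² = 369
v_rel = (-8, 4),  |v_rel|² = 80;  v_rel·d = (-8)·(22) + (4)·(-9) = -212
80·t² + 424·t + 369 = 0  ⇒  m = (-212)² − 80·369 = 15424
m = 15424 > 0,  v_rel·d = -212 < 0  ⇒  outside

inside=no margin=15424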